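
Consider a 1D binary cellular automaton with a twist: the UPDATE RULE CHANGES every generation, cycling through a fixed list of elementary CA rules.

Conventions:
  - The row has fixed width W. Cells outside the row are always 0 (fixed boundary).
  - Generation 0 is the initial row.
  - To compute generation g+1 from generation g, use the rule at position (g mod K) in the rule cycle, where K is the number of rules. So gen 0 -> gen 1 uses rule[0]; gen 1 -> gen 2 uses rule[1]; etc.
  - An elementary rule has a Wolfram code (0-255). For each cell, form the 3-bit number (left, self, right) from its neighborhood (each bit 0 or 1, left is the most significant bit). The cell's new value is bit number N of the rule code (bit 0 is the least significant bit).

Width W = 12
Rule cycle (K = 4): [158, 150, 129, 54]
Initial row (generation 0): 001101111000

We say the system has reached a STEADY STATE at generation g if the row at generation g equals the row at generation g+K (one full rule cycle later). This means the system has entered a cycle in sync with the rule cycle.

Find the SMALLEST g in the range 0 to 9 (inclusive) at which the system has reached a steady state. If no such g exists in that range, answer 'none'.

Gen 0: 001101111000
Gen 1 (rule 158): 011001110100
Gen 2 (rule 150): 100110100110
Gen 3 (rule 129): 000000000000
Gen 4 (rule 54): 000000000000
Gen 5 (rule 158): 000000000000
Gen 6 (rule 150): 000000000000
Gen 7 (rule 129): 111111111111
Gen 8 (rule 54): 000000000000
Gen 9 (rule 158): 000000000000
Gen 10 (rule 150): 000000000000
Gen 11 (rule 129): 111111111111
Gen 12 (rule 54): 000000000000
Gen 13 (rule 158): 000000000000

Answer: 4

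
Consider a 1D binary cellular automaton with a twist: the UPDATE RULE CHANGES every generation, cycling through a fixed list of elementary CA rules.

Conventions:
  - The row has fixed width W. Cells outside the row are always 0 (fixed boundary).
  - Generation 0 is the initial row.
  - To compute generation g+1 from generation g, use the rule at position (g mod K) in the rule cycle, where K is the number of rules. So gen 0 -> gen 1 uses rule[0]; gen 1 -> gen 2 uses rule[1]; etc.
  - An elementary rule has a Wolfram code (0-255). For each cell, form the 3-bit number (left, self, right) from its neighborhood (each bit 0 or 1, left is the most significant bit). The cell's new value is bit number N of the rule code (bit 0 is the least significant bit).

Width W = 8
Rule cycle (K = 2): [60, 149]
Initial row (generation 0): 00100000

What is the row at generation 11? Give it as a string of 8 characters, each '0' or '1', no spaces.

Gen 0: 00100000
Gen 1 (rule 60): 00110000
Gen 2 (rule 149): 10001111
Gen 3 (rule 60): 11001000
Gen 4 (rule 149): 00101111
Gen 5 (rule 60): 00111000
Gen 6 (rule 149): 10010111
Gen 7 (rule 60): 11011100
Gen 8 (rule 149): 00001011
Gen 9 (rule 60): 00001110
Gen 10 (rule 149): 11100101
Gen 11 (rule 60): 10010111

Answer: 10010111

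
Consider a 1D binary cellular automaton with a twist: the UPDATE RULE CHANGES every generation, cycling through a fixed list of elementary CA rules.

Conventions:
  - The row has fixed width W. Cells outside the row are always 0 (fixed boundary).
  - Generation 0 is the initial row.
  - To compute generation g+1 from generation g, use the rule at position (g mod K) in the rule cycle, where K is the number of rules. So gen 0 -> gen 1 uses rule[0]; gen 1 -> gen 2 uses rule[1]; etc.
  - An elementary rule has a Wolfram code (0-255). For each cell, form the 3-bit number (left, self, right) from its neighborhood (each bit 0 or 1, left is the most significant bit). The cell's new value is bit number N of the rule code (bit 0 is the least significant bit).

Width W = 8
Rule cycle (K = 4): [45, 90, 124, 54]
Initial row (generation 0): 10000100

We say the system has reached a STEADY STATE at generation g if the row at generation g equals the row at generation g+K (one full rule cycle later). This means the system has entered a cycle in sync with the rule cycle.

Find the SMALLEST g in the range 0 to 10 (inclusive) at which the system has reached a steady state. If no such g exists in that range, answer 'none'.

Answer: none

Derivation:
Gen 0: 10000100
Gen 1 (rule 45): 10110101
Gen 2 (rule 90): 00110000
Gen 3 (rule 124): 00111000
Gen 4 (rule 54): 01000100
Gen 5 (rule 45): 01010101
Gen 6 (rule 90): 10000000
Gen 7 (rule 124): 11000000
Gen 8 (rule 54): 00100000
Gen 9 (rule 45): 10101111
Gen 10 (rule 90): 00001001
Gen 11 (rule 124): 00001101
Gen 12 (rule 54): 00010011
Gen 13 (rule 45): 11010010
Gen 14 (rule 90): 11001101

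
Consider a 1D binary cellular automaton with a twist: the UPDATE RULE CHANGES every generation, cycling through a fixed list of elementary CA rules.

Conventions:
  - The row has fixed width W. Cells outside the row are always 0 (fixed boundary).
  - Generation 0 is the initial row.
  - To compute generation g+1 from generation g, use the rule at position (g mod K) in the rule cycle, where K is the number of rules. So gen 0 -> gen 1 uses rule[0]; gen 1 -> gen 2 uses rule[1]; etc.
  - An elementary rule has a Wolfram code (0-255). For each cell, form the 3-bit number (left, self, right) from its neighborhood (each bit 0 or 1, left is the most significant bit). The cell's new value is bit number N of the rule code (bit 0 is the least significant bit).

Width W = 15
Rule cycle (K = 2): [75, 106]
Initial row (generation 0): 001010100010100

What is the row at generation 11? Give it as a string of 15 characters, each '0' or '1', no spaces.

Gen 0: 001010100010100
Gen 1 (rule 75): 110000001100001
Gen 2 (rule 106): 110000011100010
Gen 3 (rule 75): 110111110101100
Gen 4 (rule 106): 111100011011100
Gen 5 (rule 75): 100101111010101
Gen 6 (rule 106): 001011001101010
Gen 7 (rule 75): 110011011100000
Gen 8 (rule 106): 110111110100000
Gen 9 (rule 75): 110100010001111
Gen 10 (rule 106): 111000100011001
Gen 11 (rule 75): 101011001111010

Answer: 101011001111010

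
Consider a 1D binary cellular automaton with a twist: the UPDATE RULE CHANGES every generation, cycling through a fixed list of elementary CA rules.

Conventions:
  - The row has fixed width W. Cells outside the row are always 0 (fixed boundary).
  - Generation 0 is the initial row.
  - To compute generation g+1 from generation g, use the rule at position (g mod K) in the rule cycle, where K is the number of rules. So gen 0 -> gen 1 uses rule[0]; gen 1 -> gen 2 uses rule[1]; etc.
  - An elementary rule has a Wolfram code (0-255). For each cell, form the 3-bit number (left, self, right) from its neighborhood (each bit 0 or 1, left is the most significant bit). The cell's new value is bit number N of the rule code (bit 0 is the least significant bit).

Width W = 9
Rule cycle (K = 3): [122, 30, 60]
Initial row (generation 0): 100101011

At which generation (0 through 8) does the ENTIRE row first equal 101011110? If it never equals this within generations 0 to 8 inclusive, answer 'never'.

Answer: 3

Derivation:
Gen 0: 100101011
Gen 1 (rule 122): 011010111
Gen 2 (rule 30): 110010100
Gen 3 (rule 60): 101011110
Gen 4 (rule 122): 010110011
Gen 5 (rule 30): 110101110
Gen 6 (rule 60): 101111001
Gen 7 (rule 122): 011001110
Gen 8 (rule 30): 110111001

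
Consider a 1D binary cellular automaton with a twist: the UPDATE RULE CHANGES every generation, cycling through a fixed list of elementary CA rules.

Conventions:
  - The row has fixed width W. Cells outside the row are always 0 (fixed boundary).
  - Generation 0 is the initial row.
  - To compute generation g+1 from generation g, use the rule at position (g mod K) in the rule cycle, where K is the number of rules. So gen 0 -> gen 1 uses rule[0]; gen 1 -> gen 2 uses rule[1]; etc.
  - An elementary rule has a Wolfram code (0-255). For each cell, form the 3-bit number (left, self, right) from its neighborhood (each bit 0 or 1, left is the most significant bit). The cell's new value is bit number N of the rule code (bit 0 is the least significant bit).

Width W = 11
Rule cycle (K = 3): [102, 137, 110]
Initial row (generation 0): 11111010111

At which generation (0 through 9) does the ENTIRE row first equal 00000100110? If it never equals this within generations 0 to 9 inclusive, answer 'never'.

Answer: 8

Derivation:
Gen 0: 11111010111
Gen 1 (rule 102): 00001111001
Gen 2 (rule 137): 11101110000
Gen 3 (rule 110): 10111010000
Gen 4 (rule 102): 11001110000
Gen 5 (rule 137): 10001100111
Gen 6 (rule 110): 10011101101
Gen 7 (rule 102): 10100110111
Gen 8 (rule 137): 00000100110
Gen 9 (rule 110): 00001101110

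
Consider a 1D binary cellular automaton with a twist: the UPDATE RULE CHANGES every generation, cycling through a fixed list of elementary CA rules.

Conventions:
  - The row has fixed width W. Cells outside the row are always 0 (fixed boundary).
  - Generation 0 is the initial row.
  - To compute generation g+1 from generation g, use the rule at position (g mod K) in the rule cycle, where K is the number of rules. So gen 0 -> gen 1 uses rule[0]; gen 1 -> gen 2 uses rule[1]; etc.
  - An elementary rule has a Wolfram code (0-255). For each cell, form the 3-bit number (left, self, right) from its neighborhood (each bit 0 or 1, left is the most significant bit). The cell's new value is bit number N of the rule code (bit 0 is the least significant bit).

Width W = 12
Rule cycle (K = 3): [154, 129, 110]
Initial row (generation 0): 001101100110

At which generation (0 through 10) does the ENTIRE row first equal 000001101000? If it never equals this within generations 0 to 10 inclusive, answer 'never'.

Gen 0: 001101100110
Gen 1 (rule 154): 011001011101
Gen 2 (rule 129): 000000001000
Gen 3 (rule 110): 000000011000
Gen 4 (rule 154): 000000110100
Gen 5 (rule 129): 111110000001
Gen 6 (rule 110): 100010000011
Gen 7 (rule 154): 010101000110
Gen 8 (rule 129): 000000010000
Gen 9 (rule 110): 000000110000
Gen 10 (rule 154): 000001101000

Answer: 10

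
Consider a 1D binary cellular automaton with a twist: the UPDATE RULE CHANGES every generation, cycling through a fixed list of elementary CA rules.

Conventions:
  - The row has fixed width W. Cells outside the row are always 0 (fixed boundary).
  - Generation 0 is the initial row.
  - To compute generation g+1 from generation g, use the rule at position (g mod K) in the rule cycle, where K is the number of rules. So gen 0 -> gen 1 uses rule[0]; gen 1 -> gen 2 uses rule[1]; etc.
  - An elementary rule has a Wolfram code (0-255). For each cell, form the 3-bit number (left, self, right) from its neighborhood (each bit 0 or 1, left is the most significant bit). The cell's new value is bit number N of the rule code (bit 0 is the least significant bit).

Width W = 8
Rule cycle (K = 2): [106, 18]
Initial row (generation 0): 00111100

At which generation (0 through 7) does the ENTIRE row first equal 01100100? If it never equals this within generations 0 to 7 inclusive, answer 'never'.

Answer: 1

Derivation:
Gen 0: 00111100
Gen 1 (rule 106): 01100100
Gen 2 (rule 18): 10011010
Gen 3 (rule 106): 00111100
Gen 4 (rule 18): 01000010
Gen 5 (rule 106): 10000100
Gen 6 (rule 18): 01001010
Gen 7 (rule 106): 10010100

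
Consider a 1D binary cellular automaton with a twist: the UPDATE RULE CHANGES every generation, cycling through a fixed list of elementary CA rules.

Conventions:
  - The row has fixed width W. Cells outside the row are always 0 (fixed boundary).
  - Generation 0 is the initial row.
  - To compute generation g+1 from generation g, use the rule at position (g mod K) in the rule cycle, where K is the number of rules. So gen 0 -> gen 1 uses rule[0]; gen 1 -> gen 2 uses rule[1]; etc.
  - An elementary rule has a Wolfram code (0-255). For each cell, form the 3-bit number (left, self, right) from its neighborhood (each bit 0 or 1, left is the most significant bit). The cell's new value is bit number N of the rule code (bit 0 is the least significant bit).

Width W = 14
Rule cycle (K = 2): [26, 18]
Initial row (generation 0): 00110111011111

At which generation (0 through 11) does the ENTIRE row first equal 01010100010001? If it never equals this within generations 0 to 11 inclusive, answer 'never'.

Gen 0: 00110111011111
Gen 1 (rule 26): 01100100010000
Gen 2 (rule 18): 10011010101000
Gen 3 (rule 26): 01110000000100
Gen 4 (rule 18): 10001000001010
Gen 5 (rule 26): 01010100010001
Gen 6 (rule 18): 10000010101010
Gen 7 (rule 26): 01000100000001
Gen 8 (rule 18): 10101010000010
Gen 9 (rule 26): 00000001000101
Gen 10 (rule 18): 00000010101000
Gen 11 (rule 26): 00000100000100

Answer: 5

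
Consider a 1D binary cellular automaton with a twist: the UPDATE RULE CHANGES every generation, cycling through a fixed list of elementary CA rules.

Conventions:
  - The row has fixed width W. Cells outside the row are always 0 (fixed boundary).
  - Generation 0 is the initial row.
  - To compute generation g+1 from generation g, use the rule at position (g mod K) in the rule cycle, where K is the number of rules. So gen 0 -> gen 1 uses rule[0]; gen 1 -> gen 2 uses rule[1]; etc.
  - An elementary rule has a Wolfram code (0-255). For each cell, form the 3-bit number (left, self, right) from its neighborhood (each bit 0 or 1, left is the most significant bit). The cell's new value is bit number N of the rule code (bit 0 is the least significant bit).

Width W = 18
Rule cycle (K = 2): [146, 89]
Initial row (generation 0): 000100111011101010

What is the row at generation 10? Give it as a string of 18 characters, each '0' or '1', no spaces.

Gen 0: 000100111011101010
Gen 1 (rule 146): 001011010001000001
Gen 2 (rule 89): 100011001100111100
Gen 3 (rule 146): 010100110011011010
Gen 4 (rule 89): 000010111011011001
Gen 5 (rule 146): 000100010000000110
Gen 6 (rule 89): 110011001111110111
Gen 7 (rule 146): 001100110111100010
Gen 8 (rule 89): 101110110100111001
Gen 9 (rule 146): 000100000011010110
Gen 10 (rule 89): 110011111011000111

Answer: 110011111011000111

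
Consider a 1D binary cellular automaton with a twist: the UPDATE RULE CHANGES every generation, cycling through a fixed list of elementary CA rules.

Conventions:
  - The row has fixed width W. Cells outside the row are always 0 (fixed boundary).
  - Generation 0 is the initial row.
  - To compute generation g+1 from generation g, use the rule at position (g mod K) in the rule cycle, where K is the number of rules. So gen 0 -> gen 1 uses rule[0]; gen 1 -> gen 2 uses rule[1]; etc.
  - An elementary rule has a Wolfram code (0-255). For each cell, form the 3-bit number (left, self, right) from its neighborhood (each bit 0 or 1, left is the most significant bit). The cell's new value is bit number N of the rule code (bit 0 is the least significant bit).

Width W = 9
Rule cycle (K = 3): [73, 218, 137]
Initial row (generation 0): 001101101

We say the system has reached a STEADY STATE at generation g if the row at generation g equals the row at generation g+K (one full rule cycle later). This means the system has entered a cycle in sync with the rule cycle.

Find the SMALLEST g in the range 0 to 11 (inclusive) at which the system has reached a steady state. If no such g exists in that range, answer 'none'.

Answer: 5

Derivation:
Gen 0: 001101101
Gen 1 (rule 73): 101101100
Gen 2 (rule 218): 001101110
Gen 3 (rule 137): 101001100
Gen 4 (rule 73): 000001101
Gen 5 (rule 218): 000011100
Gen 6 (rule 137): 111011001
Gen 7 (rule 73): 101011000
Gen 8 (rule 218): 000011100
Gen 9 (rule 137): 111011001
Gen 10 (rule 73): 101011000
Gen 11 (rule 218): 000011100
Gen 12 (rule 137): 111011001
Gen 13 (rule 73): 101011000
Gen 14 (rule 218): 000011100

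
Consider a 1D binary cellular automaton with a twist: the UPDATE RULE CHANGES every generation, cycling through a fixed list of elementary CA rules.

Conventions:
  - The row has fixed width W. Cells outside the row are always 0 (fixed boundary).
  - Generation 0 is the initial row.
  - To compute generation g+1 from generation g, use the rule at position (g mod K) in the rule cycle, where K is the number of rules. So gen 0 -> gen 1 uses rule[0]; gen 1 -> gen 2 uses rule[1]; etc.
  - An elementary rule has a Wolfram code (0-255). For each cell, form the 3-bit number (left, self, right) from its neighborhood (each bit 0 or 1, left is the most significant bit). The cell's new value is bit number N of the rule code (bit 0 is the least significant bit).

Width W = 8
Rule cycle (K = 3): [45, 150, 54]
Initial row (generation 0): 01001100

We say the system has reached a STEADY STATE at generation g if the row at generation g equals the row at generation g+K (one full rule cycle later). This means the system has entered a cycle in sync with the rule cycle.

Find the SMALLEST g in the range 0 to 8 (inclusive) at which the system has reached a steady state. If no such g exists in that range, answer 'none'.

Gen 0: 01001100
Gen 1 (rule 45): 01001001
Gen 2 (rule 150): 11111111
Gen 3 (rule 54): 00000000
Gen 4 (rule 45): 11111111
Gen 5 (rule 150): 01111110
Gen 6 (rule 54): 10000001
Gen 7 (rule 45): 10111101
Gen 8 (rule 150): 10011001
Gen 9 (rule 54): 11100111
Gen 10 (rule 45): 10000100
Gen 11 (rule 150): 11001110

Answer: none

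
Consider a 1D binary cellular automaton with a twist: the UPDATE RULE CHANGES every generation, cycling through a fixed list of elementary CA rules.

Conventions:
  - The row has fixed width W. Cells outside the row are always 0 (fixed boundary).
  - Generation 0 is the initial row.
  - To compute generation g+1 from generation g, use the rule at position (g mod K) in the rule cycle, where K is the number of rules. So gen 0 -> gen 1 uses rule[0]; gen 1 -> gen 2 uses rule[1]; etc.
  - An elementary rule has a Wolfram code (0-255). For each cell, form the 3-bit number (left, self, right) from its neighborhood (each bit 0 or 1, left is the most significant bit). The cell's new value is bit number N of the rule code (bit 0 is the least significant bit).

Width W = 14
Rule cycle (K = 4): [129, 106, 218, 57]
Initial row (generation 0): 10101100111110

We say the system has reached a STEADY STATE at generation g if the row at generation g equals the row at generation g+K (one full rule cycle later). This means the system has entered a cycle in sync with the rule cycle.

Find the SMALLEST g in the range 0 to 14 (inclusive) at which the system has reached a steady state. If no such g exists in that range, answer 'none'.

Answer: none

Derivation:
Gen 0: 10101100111110
Gen 1 (rule 129): 00000000011100
Gen 2 (rule 106): 00000000110100
Gen 3 (rule 218): 00000001110010
Gen 4 (rule 57): 11111101001001
Gen 5 (rule 129): 01111000000000
Gen 6 (rule 106): 11001000000000
Gen 7 (rule 218): 11110100000000
Gen 8 (rule 57): 10001011111111
Gen 9 (rule 129): 00100001111110
Gen 10 (rule 106): 01000011000010
Gen 11 (rule 218): 10100111100101
Gen 12 (rule 57): 01010100010010
Gen 13 (rule 129): 00000001000000
Gen 14 (rule 106): 00000010000000
Gen 15 (rule 218): 00000101000000
Gen 16 (rule 57): 11110010111111
Gen 17 (rule 129): 01100000011110
Gen 18 (rule 106): 11100000110010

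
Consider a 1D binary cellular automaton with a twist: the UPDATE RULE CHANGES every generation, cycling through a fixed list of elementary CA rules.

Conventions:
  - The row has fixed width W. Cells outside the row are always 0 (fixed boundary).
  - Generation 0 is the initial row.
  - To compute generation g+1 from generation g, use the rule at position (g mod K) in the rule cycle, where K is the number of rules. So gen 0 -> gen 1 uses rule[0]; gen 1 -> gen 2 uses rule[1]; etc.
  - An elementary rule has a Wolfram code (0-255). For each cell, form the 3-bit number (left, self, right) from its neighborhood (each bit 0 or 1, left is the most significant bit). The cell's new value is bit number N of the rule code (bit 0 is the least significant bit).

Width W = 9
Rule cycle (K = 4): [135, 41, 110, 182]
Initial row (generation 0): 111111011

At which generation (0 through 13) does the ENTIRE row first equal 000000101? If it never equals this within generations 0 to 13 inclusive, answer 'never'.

Answer: 9

Derivation:
Gen 0: 111111011
Gen 1 (rule 135): 011110000
Gen 2 (rule 41): 010000111
Gen 3 (rule 110): 110001101
Gen 4 (rule 182): 001010011
Gen 5 (rule 135): 111010100
Gen 6 (rule 41): 100101001
Gen 7 (rule 110): 101111011
Gen 8 (rule 182): 110110100
Gen 9 (rule 135): 000000101
Gen 10 (rule 41): 111110010
Gen 11 (rule 110): 100010110
Gen 12 (rule 182): 110111001
Gen 13 (rule 135): 000010011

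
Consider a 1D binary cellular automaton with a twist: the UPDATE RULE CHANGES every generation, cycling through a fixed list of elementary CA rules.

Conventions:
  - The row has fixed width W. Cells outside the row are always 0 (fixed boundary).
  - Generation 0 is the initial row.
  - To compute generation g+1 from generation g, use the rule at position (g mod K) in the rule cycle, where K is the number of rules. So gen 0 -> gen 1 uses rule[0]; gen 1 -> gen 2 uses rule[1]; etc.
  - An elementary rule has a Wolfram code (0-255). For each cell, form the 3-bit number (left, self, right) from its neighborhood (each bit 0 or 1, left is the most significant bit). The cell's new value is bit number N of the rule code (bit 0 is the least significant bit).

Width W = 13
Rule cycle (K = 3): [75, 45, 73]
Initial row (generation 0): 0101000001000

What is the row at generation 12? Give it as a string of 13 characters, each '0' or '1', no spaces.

Answer: 0010001011011

Derivation:
Gen 0: 0101000001000
Gen 1 (rule 75): 1000011110011
Gen 2 (rule 45): 1011010000010
Gen 3 (rule 73): 0011000111000
Gen 4 (rule 75): 1111011101011
Gen 5 (rule 45): 1000110011110
Gen 6 (rule 73): 0010110010010
Gen 7 (rule 75): 1100110100100
Gen 8 (rule 45): 1000101100101
Gen 9 (rule 73): 0010001100000
Gen 10 (rule 75): 1100111101111
Gen 11 (rule 45): 1000100011000
Gen 12 (rule 73): 0010001011011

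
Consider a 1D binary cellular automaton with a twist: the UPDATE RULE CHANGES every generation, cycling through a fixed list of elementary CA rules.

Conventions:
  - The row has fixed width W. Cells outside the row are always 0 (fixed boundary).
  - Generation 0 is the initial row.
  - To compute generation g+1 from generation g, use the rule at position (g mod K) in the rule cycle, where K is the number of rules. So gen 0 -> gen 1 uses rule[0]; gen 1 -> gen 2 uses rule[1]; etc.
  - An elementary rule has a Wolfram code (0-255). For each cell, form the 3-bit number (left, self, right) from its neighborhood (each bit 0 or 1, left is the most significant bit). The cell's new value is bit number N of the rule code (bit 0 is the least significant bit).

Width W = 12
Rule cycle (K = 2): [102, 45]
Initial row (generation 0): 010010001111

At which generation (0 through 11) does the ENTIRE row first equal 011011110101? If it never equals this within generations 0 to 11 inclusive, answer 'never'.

Gen 0: 010010001111
Gen 1 (rule 102): 110110010001
Gen 2 (rule 45): 101100010101
Gen 3 (rule 102): 110100111111
Gen 4 (rule 45): 101100100000
Gen 5 (rule 102): 110101100000
Gen 6 (rule 45): 101111001111
Gen 7 (rule 102): 110001010001
Gen 8 (rule 45): 100101110101
Gen 9 (rule 102): 101110011111
Gen 10 (rule 45): 111000010000
Gen 11 (rule 102): 001000110000

Answer: never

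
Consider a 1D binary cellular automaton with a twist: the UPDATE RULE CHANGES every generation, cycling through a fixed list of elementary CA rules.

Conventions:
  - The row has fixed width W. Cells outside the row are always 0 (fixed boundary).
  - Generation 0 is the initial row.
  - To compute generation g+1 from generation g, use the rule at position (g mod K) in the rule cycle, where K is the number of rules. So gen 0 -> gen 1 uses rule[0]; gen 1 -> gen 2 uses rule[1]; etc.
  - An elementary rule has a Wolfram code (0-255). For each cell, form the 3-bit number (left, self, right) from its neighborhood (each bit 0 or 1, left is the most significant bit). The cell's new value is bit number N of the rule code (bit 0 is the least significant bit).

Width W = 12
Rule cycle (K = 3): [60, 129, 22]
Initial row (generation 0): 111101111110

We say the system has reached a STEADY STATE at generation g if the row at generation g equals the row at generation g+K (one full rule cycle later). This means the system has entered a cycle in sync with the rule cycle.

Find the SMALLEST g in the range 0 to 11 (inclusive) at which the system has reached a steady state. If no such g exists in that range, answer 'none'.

Gen 0: 111101111110
Gen 1 (rule 60): 100011000001
Gen 2 (rule 129): 001000011100
Gen 3 (rule 22): 011100100010
Gen 4 (rule 60): 010010110011
Gen 5 (rule 129): 000000000000
Gen 6 (rule 22): 000000000000
Gen 7 (rule 60): 000000000000
Gen 8 (rule 129): 111111111111
Gen 9 (rule 22): 000000000000
Gen 10 (rule 60): 000000000000
Gen 11 (rule 129): 111111111111
Gen 12 (rule 22): 000000000000
Gen 13 (rule 60): 000000000000
Gen 14 (rule 129): 111111111111

Answer: 6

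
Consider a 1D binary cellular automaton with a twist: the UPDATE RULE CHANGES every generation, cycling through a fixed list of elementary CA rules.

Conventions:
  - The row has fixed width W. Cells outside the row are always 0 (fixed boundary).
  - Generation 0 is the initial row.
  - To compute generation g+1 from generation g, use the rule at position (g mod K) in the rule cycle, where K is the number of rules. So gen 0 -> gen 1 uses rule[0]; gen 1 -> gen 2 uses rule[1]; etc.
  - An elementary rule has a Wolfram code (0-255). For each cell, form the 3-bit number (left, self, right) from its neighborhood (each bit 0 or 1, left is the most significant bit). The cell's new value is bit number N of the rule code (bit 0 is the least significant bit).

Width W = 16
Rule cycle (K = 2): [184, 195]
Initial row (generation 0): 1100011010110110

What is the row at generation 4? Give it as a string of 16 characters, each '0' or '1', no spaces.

Answer: 1111100111100100

Derivation:
Gen 0: 1100011010110110
Gen 1 (rule 184): 1010010101101101
Gen 2 (rule 195): 0000100000100100
Gen 3 (rule 184): 0000010000010010
Gen 4 (rule 195): 1111100111100100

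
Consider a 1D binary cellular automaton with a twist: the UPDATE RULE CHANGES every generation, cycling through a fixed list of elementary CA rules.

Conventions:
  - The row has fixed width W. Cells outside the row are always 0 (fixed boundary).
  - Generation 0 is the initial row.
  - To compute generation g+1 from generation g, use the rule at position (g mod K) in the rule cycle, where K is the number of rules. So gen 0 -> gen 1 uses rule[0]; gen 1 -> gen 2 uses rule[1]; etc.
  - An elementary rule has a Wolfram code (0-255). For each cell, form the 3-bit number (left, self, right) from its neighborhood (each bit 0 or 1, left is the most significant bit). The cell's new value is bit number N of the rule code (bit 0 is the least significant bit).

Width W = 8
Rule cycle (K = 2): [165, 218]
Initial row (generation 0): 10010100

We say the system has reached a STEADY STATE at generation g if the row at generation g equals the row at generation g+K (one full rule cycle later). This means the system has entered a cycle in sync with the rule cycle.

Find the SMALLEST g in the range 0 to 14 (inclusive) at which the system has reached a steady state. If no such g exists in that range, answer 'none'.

Gen 0: 10010100
Gen 1 (rule 165): 10011101
Gen 2 (rule 218): 01111100
Gen 3 (rule 165): 00111001
Gen 4 (rule 218): 01111110
Gen 5 (rule 165): 00111100
Gen 6 (rule 218): 01111110
Gen 7 (rule 165): 00111100
Gen 8 (rule 218): 01111110
Gen 9 (rule 165): 00111100
Gen 10 (rule 218): 01111110
Gen 11 (rule 165): 00111100
Gen 12 (rule 218): 01111110
Gen 13 (rule 165): 00111100
Gen 14 (rule 218): 01111110
Gen 15 (rule 165): 00111100
Gen 16 (rule 218): 01111110

Answer: 4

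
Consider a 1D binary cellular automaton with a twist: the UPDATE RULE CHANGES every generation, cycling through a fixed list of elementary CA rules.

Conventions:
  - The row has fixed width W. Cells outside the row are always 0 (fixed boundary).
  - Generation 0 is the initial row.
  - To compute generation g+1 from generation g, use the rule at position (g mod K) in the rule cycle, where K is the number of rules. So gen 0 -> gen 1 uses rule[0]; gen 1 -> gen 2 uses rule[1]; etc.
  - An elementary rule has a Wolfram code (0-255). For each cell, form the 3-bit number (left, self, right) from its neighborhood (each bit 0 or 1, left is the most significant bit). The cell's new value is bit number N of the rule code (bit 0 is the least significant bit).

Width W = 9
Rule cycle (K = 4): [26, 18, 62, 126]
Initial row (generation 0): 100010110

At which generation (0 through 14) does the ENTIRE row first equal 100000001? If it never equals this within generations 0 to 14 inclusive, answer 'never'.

Gen 0: 100010110
Gen 1 (rule 26): 010100101
Gen 2 (rule 18): 100011000
Gen 3 (rule 62): 110110100
Gen 4 (rule 126): 111111110
Gen 5 (rule 26): 100000001
Gen 6 (rule 18): 010000010
Gen 7 (rule 62): 111000111
Gen 8 (rule 126): 101101101
Gen 9 (rule 26): 001001000
Gen 10 (rule 18): 010110100
Gen 11 (rule 62): 111101110
Gen 12 (rule 126): 100111011
Gen 13 (rule 26): 011100010
Gen 14 (rule 18): 100010101

Answer: 5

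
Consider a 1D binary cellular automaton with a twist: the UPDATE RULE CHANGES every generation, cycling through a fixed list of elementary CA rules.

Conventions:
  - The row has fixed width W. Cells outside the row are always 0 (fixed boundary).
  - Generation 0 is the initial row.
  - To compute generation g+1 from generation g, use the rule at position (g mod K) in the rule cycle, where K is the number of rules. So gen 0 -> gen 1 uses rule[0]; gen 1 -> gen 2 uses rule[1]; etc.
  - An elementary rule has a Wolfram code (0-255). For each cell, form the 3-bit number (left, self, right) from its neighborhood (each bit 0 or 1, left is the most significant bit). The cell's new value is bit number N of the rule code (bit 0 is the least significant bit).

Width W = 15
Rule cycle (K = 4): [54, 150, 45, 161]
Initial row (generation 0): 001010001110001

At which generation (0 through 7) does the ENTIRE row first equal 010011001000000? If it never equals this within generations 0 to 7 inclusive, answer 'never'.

Answer: 4

Derivation:
Gen 0: 001010001110001
Gen 1 (rule 54): 011111010001011
Gen 2 (rule 150): 101110011011000
Gen 3 (rule 45): 111000010110011
Gen 4 (rule 161): 010011001000000
Gen 5 (rule 54): 111100111100000
Gen 6 (rule 150): 011011011010000
Gen 7 (rule 45): 010110110110111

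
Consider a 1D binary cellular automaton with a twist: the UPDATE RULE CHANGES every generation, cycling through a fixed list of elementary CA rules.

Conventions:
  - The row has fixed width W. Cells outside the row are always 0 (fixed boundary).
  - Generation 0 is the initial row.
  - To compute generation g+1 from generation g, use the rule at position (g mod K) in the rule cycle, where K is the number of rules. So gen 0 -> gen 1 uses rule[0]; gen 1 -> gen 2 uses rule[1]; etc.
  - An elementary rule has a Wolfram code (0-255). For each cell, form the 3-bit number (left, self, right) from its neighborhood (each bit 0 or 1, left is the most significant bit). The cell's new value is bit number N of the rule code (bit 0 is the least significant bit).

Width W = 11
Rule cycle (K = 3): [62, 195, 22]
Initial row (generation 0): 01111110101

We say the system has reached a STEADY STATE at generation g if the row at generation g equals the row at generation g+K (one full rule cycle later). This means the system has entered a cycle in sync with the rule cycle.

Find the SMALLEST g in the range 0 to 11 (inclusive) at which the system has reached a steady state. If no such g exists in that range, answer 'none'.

Answer: 9

Derivation:
Gen 0: 01111110101
Gen 1 (rule 62): 11000001111
Gen 2 (rule 195): 01011110111
Gen 3 (rule 22): 11000000000
Gen 4 (rule 62): 10100000000
Gen 5 (rule 195): 00001111111
Gen 6 (rule 22): 00010000000
Gen 7 (rule 62): 00111000000
Gen 8 (rule 195): 11011011111
Gen 9 (rule 22): 00000000000
Gen 10 (rule 62): 00000000000
Gen 11 (rule 195): 11111111111
Gen 12 (rule 22): 00000000000
Gen 13 (rule 62): 00000000000
Gen 14 (rule 195): 11111111111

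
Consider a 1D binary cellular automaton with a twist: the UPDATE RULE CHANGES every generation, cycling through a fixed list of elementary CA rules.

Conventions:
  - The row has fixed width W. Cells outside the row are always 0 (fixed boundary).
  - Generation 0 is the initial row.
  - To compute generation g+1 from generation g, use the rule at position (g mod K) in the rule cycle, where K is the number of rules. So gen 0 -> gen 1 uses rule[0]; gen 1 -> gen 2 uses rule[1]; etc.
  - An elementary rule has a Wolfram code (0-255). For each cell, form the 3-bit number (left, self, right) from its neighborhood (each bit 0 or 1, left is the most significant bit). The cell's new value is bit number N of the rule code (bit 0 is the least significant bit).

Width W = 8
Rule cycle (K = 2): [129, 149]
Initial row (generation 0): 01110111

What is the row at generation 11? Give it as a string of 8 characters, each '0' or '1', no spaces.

Gen 0: 01110111
Gen 1 (rule 129): 00100010
Gen 2 (rule 149): 10111011
Gen 3 (rule 129): 00010000
Gen 4 (rule 149): 11011111
Gen 5 (rule 129): 00001110
Gen 6 (rule 149): 11100101
Gen 7 (rule 129): 01000000
Gen 8 (rule 149): 01111111
Gen 9 (rule 129): 00111110
Gen 10 (rule 149): 10011101
Gen 11 (rule 129): 00001000

Answer: 00001000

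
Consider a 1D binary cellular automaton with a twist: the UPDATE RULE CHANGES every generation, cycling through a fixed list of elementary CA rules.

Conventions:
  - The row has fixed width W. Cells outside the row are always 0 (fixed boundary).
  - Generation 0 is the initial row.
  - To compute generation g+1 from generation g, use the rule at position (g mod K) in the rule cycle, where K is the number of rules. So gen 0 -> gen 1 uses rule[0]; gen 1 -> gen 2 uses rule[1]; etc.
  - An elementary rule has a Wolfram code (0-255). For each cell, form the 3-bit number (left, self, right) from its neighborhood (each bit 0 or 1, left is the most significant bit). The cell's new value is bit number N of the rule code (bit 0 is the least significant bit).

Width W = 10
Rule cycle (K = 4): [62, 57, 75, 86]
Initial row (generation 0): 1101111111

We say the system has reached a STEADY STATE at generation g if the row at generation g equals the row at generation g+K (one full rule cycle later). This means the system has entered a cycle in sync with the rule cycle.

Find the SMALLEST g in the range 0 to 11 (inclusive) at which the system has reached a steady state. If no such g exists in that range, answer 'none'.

Answer: none

Derivation:
Gen 0: 1101111111
Gen 1 (rule 62): 1011000000
Gen 2 (rule 57): 0110111111
Gen 3 (rule 75): 1110100001
Gen 4 (rule 86): 0010110011
Gen 5 (rule 62): 0111101110
Gen 6 (rule 57): 0100011001
Gen 7 (rule 75): 1001111010
Gen 8 (rule 86): 1110001011
Gen 9 (rule 62): 1001011110
Gen 10 (rule 57): 0100110001
Gen 11 (rule 75): 1001110110
Gen 12 (rule 86): 1110010011
Gen 13 (rule 62): 1001111110
Gen 14 (rule 57): 0101000001
Gen 15 (rule 75): 1000011110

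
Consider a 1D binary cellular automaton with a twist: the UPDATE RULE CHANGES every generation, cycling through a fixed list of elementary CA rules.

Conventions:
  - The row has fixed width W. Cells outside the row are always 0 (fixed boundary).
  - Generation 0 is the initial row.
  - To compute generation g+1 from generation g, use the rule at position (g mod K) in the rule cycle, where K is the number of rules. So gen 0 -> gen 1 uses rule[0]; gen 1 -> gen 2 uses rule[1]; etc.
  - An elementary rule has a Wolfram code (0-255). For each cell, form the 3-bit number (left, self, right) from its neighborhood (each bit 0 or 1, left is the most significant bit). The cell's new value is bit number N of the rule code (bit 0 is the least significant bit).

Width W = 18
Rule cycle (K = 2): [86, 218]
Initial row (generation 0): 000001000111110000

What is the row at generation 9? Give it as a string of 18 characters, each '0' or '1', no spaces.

Answer: 000000111001000001

Derivation:
Gen 0: 000001000111110000
Gen 1 (rule 86): 000011101000011000
Gen 2 (rule 218): 000111100100111100
Gen 3 (rule 86): 001000111111000110
Gen 4 (rule 218): 010101111111101111
Gen 5 (rule 86): 110100000000100001
Gen 6 (rule 218): 110010000001010010
Gen 7 (rule 86): 011111000011011111
Gen 8 (rule 218): 111111100111011111
Gen 9 (rule 86): 000000111001000001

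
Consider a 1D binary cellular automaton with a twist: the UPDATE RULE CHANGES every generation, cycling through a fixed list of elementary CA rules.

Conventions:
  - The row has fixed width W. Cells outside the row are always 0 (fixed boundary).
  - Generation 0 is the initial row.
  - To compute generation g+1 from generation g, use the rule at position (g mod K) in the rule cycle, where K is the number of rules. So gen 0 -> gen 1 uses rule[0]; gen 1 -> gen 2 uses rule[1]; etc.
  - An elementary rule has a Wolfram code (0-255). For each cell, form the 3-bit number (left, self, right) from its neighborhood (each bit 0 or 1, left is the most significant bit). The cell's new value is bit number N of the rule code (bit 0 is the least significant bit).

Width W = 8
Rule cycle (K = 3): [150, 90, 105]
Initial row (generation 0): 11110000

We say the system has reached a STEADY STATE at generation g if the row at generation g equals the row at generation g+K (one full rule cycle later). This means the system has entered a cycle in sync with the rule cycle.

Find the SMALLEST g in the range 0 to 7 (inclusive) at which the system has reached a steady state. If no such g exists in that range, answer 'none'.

Gen 0: 11110000
Gen 1 (rule 150): 01101000
Gen 2 (rule 90): 11100100
Gen 3 (rule 105): 10100001
Gen 4 (rule 150): 10110011
Gen 5 (rule 90): 00111111
Gen 6 (rule 105): 10100001
Gen 7 (rule 150): 10110011
Gen 8 (rule 90): 00111111
Gen 9 (rule 105): 10100001
Gen 10 (rule 150): 10110011

Answer: 3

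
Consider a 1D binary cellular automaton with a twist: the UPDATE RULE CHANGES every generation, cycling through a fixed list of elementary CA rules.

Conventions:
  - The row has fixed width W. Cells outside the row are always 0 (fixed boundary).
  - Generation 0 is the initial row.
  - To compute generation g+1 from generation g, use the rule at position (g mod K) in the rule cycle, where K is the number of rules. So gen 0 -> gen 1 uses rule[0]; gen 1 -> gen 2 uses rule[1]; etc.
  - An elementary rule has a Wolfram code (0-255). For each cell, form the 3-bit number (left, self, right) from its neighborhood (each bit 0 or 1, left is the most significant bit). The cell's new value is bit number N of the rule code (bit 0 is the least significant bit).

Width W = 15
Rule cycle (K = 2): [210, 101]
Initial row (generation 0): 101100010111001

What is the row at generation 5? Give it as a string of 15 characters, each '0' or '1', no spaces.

Gen 0: 101100010111001
Gen 1 (rule 210): 000110100011110
Gen 2 (rule 101): 110011101000010
Gen 3 (rule 210): 011101100100101
Gen 4 (rule 101): 000110100100111
Gen 5 (rule 210): 001010011011011

Answer: 001010011011011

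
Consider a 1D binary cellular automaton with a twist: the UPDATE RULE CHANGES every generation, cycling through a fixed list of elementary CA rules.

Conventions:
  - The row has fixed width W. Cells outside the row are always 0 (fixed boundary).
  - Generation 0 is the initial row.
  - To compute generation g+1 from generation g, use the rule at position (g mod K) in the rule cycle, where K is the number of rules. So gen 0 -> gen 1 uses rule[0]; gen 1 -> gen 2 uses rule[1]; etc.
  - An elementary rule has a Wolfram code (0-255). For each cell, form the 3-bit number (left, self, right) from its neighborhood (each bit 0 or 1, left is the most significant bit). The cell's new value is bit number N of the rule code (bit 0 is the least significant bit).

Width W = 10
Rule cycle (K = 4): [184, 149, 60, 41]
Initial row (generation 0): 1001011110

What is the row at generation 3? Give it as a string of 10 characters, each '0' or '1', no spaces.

Answer: 0101010101

Derivation:
Gen 0: 1001011110
Gen 1 (rule 184): 0100111101
Gen 2 (rule 149): 0110011001
Gen 3 (rule 60): 0101010101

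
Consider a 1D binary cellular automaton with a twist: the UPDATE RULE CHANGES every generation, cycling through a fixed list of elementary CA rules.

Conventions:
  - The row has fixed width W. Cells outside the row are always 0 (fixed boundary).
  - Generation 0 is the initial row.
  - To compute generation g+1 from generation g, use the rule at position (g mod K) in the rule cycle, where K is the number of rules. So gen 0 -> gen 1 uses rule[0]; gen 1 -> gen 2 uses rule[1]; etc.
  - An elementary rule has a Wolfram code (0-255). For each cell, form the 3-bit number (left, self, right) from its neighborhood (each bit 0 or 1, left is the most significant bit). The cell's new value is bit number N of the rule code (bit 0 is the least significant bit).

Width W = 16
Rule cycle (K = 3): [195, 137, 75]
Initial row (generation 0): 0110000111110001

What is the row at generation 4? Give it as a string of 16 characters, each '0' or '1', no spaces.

Gen 0: 0110000111110001
Gen 1 (rule 195): 1010111011110110
Gen 2 (rule 137): 0000110011100100
Gen 3 (rule 75): 1111110110101001
Gen 4 (rule 195): 0111110010000010

Answer: 0111110010000010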